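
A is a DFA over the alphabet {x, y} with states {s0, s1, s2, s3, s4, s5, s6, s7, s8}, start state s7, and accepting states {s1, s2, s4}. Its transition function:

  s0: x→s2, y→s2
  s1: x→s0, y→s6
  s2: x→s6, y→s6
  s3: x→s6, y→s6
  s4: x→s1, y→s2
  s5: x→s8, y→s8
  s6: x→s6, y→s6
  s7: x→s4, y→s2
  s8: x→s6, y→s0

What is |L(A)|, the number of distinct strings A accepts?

The useful subgraph on states {s0, s1, s2, s4, s7} is acyclic, so L(A) is finite; the longest accepting path visits 5 useful states, giving maximum string length 4.
Counting accepting paths from s7 by length: 2 of length 1, 2 of length 2, 2 of length 4. Total 6.

6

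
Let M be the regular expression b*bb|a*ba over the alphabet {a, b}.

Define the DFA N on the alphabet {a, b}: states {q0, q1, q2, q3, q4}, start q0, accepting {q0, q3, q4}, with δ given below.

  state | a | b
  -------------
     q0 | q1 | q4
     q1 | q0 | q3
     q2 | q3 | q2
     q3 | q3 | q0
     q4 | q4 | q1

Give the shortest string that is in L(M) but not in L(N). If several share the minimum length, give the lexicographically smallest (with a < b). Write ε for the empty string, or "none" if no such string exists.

bb

The string bb is accepted by M but not by N.
No shorter string lies in the difference, and bb is the lexicographically first length-2 string in L(M) \ L(N).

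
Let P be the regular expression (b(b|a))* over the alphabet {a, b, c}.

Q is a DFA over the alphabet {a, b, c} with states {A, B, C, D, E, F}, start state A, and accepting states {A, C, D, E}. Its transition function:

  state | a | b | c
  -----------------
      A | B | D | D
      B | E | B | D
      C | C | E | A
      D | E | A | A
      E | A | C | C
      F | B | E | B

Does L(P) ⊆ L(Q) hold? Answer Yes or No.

Yes

Converting the expression P to a DFA (subset construction, then merging equivalent states) gives the minimal DFA with states {p0, p1, p2}, start state p0, accepting states {p0} and transitions p0: a→p1, b→p2, c→p1; p1: a→p1, b→p1, c→p1; p2: a→p0, b→p0, c→p1.
Exploring the product automaton P × Q from the start pair (p0, A), following both machines on each input symbol, reaches 11 state pairs: (p0, A), (p1, B), (p2, D), (p1, D), (p1, E), (p0, E), (p1, A), (p1, C), (p2, C), (p0, C), (p2, E).
P accepts in {p0} and Q accepts in {A, C, D, E}. The reachable pairs whose P-component is accepting are (p0, A), (p0, E), (p0, C); in each of them the Q-component is accepting too, so the product for L(P) \ L(Q) (P-component accepting, Q-component rejecting) has no reachable accepting pair and the difference is empty.
Hence every string in L(P) is also in L(Q).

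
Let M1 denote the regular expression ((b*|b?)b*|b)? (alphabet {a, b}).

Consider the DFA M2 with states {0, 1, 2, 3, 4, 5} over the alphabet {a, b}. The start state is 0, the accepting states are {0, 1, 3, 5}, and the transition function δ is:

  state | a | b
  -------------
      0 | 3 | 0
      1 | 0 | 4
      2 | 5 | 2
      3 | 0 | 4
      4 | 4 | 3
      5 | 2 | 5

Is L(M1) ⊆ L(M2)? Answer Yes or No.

Yes

Converting the expression M1 to a DFA (subset construction, then merging equivalent states) gives the minimal DFA with states {r0, r1}, start state r0, accepting states {r0} and transitions r0: a→r1, b→r0; r1: a→r1, b→r1.
Exploring the product automaton M1 × M2 from the start pair (r0, 0), following both machines on each input symbol, reaches 4 state pairs: (r0, 0), (r1, 3), (r1, 0), (r1, 4).
M1 accepts in {r0} and M2 accepts in {0, 1, 3, 5}. The reachable pairs whose M1-component is accepting are (r0, 0); in each of them the M2-component is accepting too, so the product for L(M1) \ L(M2) (M1-component accepting, M2-component rejecting) has no reachable accepting pair and the difference is empty.
Hence every string in L(M1) is also in L(M2).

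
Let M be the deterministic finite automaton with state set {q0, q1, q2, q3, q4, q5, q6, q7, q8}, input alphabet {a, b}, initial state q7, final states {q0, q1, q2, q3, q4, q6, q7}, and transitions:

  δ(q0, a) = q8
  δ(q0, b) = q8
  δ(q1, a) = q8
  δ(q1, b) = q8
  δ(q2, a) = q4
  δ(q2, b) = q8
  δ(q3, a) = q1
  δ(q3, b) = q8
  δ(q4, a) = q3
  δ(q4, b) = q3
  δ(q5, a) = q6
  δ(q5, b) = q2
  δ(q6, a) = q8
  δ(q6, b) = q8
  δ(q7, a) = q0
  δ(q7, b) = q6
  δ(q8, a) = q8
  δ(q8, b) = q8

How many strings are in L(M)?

The useful subgraph on states {q0, q6, q7} is acyclic, so L(M) is finite; the longest accepting path visits 2 useful states, giving maximum string length 1.
Counting accepting paths from q7 by length: 1 of length 0, 2 of length 1. Total 3.

3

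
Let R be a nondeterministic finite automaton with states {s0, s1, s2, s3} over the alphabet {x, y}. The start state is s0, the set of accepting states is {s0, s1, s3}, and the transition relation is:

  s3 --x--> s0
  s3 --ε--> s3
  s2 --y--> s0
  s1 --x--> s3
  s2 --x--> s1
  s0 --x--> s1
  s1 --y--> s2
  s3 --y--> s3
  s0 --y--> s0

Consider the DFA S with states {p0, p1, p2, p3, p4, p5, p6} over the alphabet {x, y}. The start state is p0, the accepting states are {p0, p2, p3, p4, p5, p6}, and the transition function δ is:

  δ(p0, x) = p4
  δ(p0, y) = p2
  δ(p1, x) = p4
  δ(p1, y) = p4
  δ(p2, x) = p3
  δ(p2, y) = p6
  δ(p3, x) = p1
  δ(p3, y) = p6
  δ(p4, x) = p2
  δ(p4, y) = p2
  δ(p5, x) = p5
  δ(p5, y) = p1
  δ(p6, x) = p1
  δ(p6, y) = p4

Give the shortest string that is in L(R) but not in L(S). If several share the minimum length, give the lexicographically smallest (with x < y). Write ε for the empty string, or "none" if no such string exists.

yxx

The string yxx is accepted by R but not by S.
No shorter string lies in the difference, and yxx is the lexicographically first length-3 string in L(R) \ L(S).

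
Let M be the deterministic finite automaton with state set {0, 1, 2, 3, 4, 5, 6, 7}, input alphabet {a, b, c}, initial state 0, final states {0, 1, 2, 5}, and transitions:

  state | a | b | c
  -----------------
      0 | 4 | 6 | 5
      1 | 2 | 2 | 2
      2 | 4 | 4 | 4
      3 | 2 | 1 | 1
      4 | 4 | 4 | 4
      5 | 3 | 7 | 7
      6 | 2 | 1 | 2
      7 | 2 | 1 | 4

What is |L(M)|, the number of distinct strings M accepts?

The useful subgraph on states {0, 1, 2, 3, 5, 6, 7} is acyclic, so L(M) is finite; the longest accepting path visits 5 useful states, giving maximum string length 4.
Counting accepting paths from 0 by length: 1 of length 0, 1 of length 1, 3 of length 2, 10 of length 3, 12 of length 4. Total 27.

27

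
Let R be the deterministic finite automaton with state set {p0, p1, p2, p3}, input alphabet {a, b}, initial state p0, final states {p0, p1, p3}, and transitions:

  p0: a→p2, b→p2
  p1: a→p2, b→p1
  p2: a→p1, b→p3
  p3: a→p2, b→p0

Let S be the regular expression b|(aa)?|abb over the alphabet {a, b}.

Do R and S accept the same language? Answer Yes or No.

The string ab is accepted by R but rejected by S.
So L(R) ≠ L(S).

No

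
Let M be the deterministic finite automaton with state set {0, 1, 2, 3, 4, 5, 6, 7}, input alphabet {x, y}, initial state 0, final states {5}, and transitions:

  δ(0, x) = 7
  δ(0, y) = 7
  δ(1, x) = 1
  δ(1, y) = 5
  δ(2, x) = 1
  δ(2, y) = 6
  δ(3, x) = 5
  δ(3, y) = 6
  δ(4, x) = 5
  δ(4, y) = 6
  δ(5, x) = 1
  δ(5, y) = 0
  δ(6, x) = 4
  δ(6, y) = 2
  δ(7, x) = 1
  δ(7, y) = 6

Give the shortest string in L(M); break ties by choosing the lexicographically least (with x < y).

xxy

A breadth-first search from 0 reaches an accepting state first via the path 0 → 7 → 1 → 5 on input xxy.
No string of length < 3 is accepted (BFS exhausts all shorter strings without reaching an accepting state), and xxy is the lexicographically least accepting string of length 3.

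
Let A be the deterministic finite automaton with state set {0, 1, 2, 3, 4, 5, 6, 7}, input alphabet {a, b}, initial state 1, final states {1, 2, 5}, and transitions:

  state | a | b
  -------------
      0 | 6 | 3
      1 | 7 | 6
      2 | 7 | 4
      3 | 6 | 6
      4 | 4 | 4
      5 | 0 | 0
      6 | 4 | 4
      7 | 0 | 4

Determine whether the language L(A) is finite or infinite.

The useful states (reachable from 1 and able to reach an accepting state) are {1}.
Restricted to these states the transition graph has no cycle, so every accepting path has bounded length and L is finite.

finite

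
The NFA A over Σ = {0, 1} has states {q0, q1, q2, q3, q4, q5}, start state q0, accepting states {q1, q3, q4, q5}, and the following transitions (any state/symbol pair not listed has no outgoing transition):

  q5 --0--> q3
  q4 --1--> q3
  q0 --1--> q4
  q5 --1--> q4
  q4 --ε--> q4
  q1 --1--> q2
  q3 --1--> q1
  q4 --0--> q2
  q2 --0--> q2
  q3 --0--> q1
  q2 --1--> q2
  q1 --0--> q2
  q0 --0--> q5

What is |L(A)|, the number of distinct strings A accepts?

12

The useful subgraph on states {q0, q1, q3, q4, q5} is acyclic, so L(A) is finite; the longest accepting path visits 5 useful states, giving maximum string length 4.
Counting accepting paths from q0 by length: 2 of length 1, 3 of length 2, 5 of length 3, 2 of length 4. Total 12.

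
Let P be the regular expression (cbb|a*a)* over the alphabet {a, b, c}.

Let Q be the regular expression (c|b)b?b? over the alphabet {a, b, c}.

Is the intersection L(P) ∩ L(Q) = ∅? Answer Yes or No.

No

The string cbb is accepted by both P and Q.
Hence L(P) ∩ L(Q) ≠ ∅.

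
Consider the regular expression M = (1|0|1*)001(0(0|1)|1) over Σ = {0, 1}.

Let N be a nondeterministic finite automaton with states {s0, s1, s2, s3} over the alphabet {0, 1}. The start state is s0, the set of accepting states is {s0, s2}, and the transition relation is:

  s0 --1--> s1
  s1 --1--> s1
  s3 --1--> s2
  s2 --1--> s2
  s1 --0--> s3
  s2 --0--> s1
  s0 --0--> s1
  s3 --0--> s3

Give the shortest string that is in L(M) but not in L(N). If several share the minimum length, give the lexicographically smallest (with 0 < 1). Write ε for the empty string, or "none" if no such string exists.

00100

The string 00100 is accepted by M but not by N.
No shorter string lies in the difference, and 00100 is the lexicographically first length-5 string in L(M) \ L(N).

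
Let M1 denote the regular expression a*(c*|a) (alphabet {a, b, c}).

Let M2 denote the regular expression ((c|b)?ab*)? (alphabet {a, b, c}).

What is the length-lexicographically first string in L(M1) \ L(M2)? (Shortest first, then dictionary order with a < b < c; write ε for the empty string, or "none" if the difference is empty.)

The string c is accepted by M1 but not by M2.
No shorter string lies in the difference, and c is the lexicographically first length-1 string in L(M1) \ L(M2).

c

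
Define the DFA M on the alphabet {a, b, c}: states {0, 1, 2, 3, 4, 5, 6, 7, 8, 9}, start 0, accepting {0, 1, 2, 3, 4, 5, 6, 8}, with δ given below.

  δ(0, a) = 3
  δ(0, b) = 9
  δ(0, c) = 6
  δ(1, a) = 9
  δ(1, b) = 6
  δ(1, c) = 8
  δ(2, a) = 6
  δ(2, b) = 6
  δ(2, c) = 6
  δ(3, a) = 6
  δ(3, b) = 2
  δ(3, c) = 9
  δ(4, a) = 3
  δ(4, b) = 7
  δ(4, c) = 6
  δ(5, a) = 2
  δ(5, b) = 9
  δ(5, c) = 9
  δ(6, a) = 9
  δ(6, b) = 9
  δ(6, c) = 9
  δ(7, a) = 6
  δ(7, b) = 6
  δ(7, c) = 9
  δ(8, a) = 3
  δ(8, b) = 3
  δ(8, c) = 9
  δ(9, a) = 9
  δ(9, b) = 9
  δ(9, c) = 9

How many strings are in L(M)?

8

The useful subgraph on states {0, 2, 3, 6} is acyclic, so L(M) is finite; the longest accepting path visits 4 useful states, giving maximum string length 3.
Counting accepting paths from 0 by length: 1 of length 0, 2 of length 1, 2 of length 2, 3 of length 3. Total 8.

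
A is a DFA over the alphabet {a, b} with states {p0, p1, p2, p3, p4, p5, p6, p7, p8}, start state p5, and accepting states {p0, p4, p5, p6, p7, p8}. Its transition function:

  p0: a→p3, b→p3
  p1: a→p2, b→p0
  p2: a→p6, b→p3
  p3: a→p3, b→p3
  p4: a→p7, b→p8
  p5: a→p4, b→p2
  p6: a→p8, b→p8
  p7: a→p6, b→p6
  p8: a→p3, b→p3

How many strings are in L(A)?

13

The useful subgraph on states {p2, p4, p5, p6, p7, p8} is acyclic, so L(A) is finite; the longest accepting path visits 5 useful states, giving maximum string length 4.
Counting accepting paths from p5 by length: 1 of length 0, 1 of length 1, 3 of length 2, 4 of length 3, 4 of length 4. Total 13.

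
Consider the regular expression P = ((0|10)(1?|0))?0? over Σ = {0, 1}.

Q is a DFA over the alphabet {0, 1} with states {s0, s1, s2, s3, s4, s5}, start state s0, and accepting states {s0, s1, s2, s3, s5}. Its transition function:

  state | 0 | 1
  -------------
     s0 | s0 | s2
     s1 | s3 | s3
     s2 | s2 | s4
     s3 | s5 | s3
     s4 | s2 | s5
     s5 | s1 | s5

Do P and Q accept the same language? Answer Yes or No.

No

The string 101 is accepted by P but rejected by Q.
So L(P) ≠ L(Q).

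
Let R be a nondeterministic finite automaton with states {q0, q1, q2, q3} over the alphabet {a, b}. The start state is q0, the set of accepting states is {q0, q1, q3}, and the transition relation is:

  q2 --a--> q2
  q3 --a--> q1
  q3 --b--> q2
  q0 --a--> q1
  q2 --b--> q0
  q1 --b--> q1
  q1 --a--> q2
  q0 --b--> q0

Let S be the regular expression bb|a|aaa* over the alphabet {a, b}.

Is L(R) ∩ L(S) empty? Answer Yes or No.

No

The string a is accepted by both R and S.
Hence L(R) ∩ L(S) ≠ ∅.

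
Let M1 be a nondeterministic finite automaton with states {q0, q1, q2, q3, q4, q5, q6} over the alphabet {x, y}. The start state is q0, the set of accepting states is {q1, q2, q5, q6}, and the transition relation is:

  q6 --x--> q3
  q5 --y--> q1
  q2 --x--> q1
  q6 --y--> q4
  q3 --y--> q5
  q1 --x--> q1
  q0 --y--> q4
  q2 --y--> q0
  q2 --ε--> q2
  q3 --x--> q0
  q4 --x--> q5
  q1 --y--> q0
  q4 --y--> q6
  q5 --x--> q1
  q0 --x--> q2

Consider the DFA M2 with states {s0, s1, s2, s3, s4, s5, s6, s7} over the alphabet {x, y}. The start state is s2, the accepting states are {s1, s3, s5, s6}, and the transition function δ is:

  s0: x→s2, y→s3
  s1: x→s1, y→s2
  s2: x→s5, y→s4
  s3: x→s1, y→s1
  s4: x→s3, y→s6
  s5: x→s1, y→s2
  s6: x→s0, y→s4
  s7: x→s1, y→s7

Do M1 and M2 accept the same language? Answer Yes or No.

Exploring the product automaton M1 × M2 from the start pair (q0, s2), following both machines on each input symbol, reaches 7 state pairs: (q0, s2), (q2, s5), (q4, s4), (q1, s1), (q5, s3), (q6, s6), (q3, s0).
M1 accepts in {q1, q2, q5, q6} and M2 accepts in {s1, s3, s5, s6}. In every reachable pair the two components are either both accepting — (q2, s5), (q1, s1), (q5, s3), (q6, s6) — or both non-accepting, so no string is accepted by exactly one of the machines: L(M1) \ L(M2) and L(M2) \ L(M1) are both empty.
Hence every string is accepted by M1 iff it is accepted by M2, and the two languages coincide.

Yes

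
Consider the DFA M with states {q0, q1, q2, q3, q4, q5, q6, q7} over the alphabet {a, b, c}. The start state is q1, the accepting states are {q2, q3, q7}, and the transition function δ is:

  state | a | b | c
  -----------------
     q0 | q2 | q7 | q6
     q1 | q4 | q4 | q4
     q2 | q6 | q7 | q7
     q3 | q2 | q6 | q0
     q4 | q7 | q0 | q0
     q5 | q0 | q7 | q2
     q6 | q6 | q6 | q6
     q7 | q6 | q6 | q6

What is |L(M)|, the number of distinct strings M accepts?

27

The useful subgraph on states {q0, q1, q2, q4, q7} is acyclic, so L(M) is finite; the longest accepting path visits 5 useful states, giving maximum string length 4.
Counting accepting paths from q1 by length: 3 of length 2, 12 of length 3, 12 of length 4. Total 27.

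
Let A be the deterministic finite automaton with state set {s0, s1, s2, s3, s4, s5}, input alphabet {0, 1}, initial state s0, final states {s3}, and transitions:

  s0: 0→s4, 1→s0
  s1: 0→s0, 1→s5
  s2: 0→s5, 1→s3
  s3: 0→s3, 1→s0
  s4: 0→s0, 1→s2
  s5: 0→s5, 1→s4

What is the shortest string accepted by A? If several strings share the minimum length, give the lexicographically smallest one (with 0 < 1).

011

A breadth-first search from s0 reaches an accepting state first via the path s0 → s4 → s2 → s3 on input 011.
No string of length < 3 is accepted (BFS exhausts all shorter strings without reaching an accepting state), and 011 is the lexicographically least accepting string of length 3.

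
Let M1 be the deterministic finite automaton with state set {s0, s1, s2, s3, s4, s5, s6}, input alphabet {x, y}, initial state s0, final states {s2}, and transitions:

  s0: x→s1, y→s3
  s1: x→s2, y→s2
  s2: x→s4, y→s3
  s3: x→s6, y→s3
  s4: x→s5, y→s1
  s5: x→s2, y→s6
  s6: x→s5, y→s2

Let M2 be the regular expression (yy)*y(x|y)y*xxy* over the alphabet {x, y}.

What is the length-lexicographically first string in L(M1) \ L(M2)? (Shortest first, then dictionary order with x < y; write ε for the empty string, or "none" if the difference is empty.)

The string xx is accepted by M1 but not by M2.
No shorter string lies in the difference, and xx is the lexicographically first length-2 string in L(M1) \ L(M2).

xx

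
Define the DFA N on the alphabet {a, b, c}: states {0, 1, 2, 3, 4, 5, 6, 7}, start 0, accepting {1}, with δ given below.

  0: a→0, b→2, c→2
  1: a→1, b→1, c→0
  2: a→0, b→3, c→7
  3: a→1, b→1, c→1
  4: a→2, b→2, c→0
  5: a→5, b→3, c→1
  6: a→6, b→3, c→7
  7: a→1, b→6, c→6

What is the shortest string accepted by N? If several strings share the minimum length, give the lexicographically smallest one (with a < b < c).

A breadth-first search from 0 reaches an accepting state first via the path 0 → 2 → 3 → 1 on input bba.
No string of length < 3 is accepted (BFS exhausts all shorter strings without reaching an accepting state), and bba is the lexicographically least accepting string of length 3.

bba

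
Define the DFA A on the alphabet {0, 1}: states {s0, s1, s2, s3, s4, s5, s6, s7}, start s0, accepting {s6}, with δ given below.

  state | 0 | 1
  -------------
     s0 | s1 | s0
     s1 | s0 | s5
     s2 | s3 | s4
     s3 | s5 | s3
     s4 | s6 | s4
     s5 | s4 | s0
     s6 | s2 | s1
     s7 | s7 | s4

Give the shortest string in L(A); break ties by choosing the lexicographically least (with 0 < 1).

A breadth-first search from s0 reaches an accepting state first via the path s0 → s1 → s5 → s4 → s6 on input 0100.
No string of length < 4 is accepted (BFS exhausts all shorter strings without reaching an accepting state), and 0100 is the lexicographically least accepting string of length 4.

0100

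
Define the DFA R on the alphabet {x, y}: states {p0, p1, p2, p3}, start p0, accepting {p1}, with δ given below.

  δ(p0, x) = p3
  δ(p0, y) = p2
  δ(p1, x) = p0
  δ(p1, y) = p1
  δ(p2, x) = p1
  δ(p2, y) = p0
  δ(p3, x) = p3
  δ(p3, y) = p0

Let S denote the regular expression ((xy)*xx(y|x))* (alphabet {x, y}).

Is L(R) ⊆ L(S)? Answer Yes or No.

No

The string yx is in L(R) but not in L(S).
So L(R) ⊄ L(S).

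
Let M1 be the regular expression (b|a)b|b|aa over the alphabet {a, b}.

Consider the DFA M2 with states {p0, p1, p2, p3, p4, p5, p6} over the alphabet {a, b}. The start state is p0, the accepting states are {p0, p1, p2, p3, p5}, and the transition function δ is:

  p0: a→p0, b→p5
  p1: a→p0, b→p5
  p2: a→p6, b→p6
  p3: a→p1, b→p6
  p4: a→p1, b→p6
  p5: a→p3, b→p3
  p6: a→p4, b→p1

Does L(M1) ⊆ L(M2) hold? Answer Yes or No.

Yes

Converting the expression M1 to a DFA (subset construction, then merging equivalent states) gives the minimal DFA with states {r0, r1, r2, r3, r4}, start state r0, accepting states {r2, r3} and transitions r0: a→r1, b→r2; r1: a→r3, b→r3; r2: a→r4, b→r3; r3: a→r4, b→r4; r4: a→r4, b→r4.
Exploring the product automaton M1 × M2 from the start pair (r0, p0), following both machines on each input symbol, reaches 12 state pairs: (r0, p0), (r1, p0), (r2, p5), (r3, p0), (r3, p5), (r4, p3), (r3, p3), (r4, p0), (r4, p5), (r4, p1), (r4, p6), (r4, p4).
M1 accepts in {r2, r3} and M2 accepts in {p0, p1, p2, p3, p5}. The reachable pairs whose M1-component is accepting are (r2, p5), (r3, p0), (r3, p5), (r3, p3); in each of them the M2-component is accepting too, so the product for L(M1) \ L(M2) (M1-component accepting, M2-component rejecting) has no reachable accepting pair and the difference is empty.
Hence every string in L(M1) is also in L(M2).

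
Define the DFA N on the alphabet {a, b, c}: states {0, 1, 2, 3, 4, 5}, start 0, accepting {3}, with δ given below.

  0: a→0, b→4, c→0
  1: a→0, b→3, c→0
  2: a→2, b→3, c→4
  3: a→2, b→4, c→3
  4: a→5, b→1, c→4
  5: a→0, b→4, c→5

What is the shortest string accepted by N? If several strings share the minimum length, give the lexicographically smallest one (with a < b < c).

A breadth-first search from 0 reaches an accepting state first via the path 0 → 4 → 1 → 3 on input bbb.
No string of length < 3 is accepted (BFS exhausts all shorter strings without reaching an accepting state), and bbb is the lexicographically least accepting string of length 3.

bbb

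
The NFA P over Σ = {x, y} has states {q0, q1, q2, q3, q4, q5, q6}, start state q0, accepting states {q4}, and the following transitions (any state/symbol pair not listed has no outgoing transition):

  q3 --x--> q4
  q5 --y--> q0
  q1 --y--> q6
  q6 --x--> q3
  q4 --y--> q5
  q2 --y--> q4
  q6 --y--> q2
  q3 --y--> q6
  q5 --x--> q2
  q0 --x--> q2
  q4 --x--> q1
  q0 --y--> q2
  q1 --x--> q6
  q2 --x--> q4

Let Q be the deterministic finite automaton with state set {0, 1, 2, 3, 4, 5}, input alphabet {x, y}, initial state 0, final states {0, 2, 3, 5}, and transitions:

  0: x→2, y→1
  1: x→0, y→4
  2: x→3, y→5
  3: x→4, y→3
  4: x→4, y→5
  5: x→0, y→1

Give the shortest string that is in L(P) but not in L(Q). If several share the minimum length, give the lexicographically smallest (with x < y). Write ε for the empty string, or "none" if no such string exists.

yy

The string yy is accepted by P but not by Q.
No shorter string lies in the difference, and yy is the lexicographically first length-2 string in L(P) \ L(Q).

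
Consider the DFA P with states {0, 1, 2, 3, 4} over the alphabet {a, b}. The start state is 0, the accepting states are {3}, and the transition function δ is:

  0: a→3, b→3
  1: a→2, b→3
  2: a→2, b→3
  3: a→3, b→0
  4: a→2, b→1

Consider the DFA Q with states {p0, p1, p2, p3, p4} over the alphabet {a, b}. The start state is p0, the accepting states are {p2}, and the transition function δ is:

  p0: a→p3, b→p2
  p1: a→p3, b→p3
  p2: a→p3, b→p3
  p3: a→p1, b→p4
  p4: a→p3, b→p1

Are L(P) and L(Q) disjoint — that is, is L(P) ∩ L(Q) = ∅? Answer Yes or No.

No

The string b is accepted by both P and Q.
Hence L(P) ∩ L(Q) ≠ ∅.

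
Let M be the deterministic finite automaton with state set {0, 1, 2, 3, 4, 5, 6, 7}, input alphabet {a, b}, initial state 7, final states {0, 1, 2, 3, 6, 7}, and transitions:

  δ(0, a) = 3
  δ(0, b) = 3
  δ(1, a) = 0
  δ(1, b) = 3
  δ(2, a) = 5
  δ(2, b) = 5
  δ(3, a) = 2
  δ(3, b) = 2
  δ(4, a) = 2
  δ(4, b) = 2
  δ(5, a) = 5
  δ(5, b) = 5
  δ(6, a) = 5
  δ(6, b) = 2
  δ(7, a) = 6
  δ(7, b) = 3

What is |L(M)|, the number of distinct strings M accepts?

The useful subgraph on states {2, 3, 6, 7} is acyclic, so L(M) is finite; the longest accepting path visits 3 useful states, giving maximum string length 2.
Counting accepting paths from 7 by length: 1 of length 0, 2 of length 1, 3 of length 2. Total 6.

6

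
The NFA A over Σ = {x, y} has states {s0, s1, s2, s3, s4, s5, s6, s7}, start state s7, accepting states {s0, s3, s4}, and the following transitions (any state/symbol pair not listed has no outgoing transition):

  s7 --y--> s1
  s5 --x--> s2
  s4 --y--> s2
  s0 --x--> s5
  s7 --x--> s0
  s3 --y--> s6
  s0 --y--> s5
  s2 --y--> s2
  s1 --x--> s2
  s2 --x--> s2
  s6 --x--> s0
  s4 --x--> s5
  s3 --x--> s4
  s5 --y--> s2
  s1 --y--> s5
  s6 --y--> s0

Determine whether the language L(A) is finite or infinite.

The useful states (reachable from s7 and able to reach an accepting state) are {s0, s7}.
Restricted to these states the transition graph has no cycle, so every accepting path has bounded length and L is finite.

finite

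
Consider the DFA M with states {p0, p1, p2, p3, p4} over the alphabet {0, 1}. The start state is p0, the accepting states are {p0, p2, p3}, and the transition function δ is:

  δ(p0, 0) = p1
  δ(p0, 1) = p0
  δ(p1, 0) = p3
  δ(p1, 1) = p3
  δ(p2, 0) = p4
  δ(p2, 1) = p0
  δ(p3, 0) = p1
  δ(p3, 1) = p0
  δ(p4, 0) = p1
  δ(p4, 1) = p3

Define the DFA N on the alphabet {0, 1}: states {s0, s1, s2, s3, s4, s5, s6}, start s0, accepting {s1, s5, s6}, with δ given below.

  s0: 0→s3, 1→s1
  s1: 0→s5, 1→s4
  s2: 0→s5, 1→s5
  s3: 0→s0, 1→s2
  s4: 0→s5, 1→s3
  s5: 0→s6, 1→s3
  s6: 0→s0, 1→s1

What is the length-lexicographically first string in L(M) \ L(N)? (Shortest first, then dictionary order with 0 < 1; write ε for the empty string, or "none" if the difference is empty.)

The empty string ε is accepted by M but not by N.
Since ε is the unique shortest string, it is the required witness.

ε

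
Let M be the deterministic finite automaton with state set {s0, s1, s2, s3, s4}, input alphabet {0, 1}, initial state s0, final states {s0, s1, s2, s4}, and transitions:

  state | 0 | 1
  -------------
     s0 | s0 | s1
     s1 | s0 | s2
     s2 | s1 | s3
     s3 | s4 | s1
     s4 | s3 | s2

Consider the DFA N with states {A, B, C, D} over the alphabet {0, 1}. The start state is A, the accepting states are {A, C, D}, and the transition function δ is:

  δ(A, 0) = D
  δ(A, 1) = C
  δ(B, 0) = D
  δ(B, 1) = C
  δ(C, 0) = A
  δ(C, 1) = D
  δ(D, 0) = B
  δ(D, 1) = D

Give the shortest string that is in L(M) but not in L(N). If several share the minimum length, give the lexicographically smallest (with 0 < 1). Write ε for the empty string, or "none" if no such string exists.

00

The string 00 is accepted by M but not by N.
No shorter string lies in the difference, and 00 is the lexicographically first length-2 string in L(M) \ L(N).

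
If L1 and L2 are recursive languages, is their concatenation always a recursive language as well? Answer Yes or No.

For an input of length n, try each of the n+1 split points, running the decider for L₁ on the prefix and the decider for L₂ on the suffix; accept if some split succeeds. Finitely many halting sub-runs, so this decides L₁L₂.
So the recursive languages are closed under concatenation.

Yes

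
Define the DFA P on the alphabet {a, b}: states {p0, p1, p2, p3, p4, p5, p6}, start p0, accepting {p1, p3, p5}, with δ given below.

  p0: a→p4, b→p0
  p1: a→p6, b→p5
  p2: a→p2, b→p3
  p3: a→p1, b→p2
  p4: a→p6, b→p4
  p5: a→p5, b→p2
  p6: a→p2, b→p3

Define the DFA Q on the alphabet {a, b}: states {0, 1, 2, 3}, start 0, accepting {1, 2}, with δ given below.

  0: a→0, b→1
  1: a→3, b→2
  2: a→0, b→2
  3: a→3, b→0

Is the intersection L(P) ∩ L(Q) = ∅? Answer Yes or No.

The string aab is accepted by both P and Q.
Hence L(P) ∩ L(Q) ≠ ∅.

No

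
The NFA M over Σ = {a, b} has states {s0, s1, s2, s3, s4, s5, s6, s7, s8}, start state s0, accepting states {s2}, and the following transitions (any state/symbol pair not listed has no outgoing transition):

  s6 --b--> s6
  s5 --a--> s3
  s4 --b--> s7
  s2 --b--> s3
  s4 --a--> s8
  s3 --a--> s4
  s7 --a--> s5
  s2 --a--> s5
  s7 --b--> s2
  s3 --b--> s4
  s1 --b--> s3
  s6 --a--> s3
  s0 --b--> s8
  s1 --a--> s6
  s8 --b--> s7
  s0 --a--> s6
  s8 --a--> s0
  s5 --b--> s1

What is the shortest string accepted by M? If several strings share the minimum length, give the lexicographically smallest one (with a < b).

A breadth-first search from s0 reaches an accepting state first via the path s0 → s8 → s7 → s2 on input bbb.
No string of length < 3 is accepted (BFS exhausts all shorter strings without reaching an accepting state), and bbb is the lexicographically least accepting string of length 3.

bbb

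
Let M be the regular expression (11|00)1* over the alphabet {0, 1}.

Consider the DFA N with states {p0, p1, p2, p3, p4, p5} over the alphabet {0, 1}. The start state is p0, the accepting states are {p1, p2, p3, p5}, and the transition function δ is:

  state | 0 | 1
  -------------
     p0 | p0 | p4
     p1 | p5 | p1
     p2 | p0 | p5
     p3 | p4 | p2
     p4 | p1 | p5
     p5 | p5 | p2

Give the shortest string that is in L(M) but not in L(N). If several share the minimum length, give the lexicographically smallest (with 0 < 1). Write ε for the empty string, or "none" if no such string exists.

The string 00 is accepted by M but not by N.
No shorter string lies in the difference, and 00 is the lexicographically first length-2 string in L(M) \ L(N).

00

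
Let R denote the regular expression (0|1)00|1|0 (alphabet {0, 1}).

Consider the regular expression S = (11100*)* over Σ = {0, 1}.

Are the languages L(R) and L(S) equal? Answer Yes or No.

No

The string 0 is accepted by R but rejected by S.
So L(R) ≠ L(S).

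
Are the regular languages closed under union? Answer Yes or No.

Yes

Given DFAs for L₁ and L₂, run them in parallel: the product automaton on Q₁ × Q₂ that accepts when either component is accepting recognises L₁ ∪ L₂ (equivalently, R₁ | R₂ is a regular expression for it).
So the regular languages are closed under union.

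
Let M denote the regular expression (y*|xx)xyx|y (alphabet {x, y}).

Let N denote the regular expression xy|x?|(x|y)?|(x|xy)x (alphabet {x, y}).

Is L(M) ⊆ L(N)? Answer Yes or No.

No

The string yxyx is in L(M) but not in L(N).
So L(M) ⊄ L(N).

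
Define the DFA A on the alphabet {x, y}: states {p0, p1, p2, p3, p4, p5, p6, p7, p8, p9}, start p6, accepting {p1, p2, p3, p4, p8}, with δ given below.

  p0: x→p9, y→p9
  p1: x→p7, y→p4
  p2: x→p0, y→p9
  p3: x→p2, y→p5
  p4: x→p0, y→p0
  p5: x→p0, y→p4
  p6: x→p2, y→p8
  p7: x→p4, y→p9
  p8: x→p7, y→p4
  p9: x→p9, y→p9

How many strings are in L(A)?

4

The useful subgraph on states {p2, p4, p6, p7, p8} is acyclic, so L(A) is finite; the longest accepting path visits 4 useful states, giving maximum string length 3.
Counting accepting paths from p6 by length: 2 of length 1, 1 of length 2, 1 of length 3. Total 4.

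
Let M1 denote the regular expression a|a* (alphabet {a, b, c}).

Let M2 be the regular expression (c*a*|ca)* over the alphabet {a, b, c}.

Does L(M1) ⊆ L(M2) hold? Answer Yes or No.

Yes

Converting the expression M1 to a DFA (subset construction, then merging equivalent states) gives the minimal DFA with states {r0, r1}, start state r0, accepting states {r0} and transitions r0: a→r0, b→r1, c→r1; r1: a→r1, b→r1, c→r1.
Converting the expression M2 to a DFA (subset construction, then merging equivalent states) gives the minimal DFA with states {t0, t1}, start state t0, accepting states {t0} and transitions t0: a→t0, b→t1, c→t0; t1: a→t1, b→t1, c→t1.
Exploring the product automaton M1 × M2 from the start pair (r0, t0), following both machines on each input symbol, reaches 3 state pairs: (r0, t0), (r1, t1), (r1, t0).
M1 accepts in {r0} and M2 accepts in {t0}. The reachable pairs whose M1-component is accepting are (r0, t0); in each of them the M2-component is accepting too, so the product for L(M1) \ L(M2) (M1-component accepting, M2-component rejecting) has no reachable accepting pair and the difference is empty.
Hence every string in L(M1) is also in L(M2).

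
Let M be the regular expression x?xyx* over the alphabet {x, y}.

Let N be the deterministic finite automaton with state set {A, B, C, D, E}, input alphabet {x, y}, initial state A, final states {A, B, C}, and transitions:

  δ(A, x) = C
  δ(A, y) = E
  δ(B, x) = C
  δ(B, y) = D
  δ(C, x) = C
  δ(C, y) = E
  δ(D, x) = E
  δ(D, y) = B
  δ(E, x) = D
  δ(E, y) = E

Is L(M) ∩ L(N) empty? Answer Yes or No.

Converting the expression M to a DFA (subset construction, then merging equivalent states) gives the minimal DFA with states {m0, m1, m2, m3, m4}, start state m0, accepting states {m4} and transitions m0: x→m1, y→m2; m1: x→m3, y→m4; m2: x→m2, y→m2; m3: x→m2, y→m4; m4: x→m4, y→m2.
Exploring the product automaton M × N from the start pair (m0, A), following both machines on each input symbol, reaches 9 state pairs: (m0, A), (m1, C), (m2, E), (m3, C), (m4, E), (m2, D), (m2, C), (m4, D), (m2, B).
M accepts in {m4} and N accepts in {A, B, C}; no reachable pair has both components accepting, so no string drives both machines to acceptance simultaneously and L(M) ∩ L(N) = ∅.
So no string is accepted by both, and the intersection is empty.

Yes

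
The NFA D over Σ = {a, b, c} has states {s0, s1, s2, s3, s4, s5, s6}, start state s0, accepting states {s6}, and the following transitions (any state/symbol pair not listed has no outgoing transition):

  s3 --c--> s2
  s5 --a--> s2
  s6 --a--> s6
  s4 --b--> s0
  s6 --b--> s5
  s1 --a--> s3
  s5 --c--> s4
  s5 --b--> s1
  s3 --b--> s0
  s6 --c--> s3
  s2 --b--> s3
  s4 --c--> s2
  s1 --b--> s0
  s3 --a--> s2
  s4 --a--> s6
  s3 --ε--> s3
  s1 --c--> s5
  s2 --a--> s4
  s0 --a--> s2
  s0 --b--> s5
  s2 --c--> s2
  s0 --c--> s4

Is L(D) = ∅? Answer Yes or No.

No

The string ca is accepted: the run s0 → s4 → s6 ends in the accepting state s6.
Since at least one string is accepted, L(D) is not empty.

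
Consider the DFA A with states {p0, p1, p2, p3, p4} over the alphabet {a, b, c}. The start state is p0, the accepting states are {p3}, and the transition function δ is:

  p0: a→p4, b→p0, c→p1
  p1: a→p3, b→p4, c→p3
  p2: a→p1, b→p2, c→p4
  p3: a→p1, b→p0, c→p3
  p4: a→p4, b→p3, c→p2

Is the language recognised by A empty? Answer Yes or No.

The string ab is accepted: the run p0 → p4 → p3 ends in the accepting state p3.
Since at least one string is accepted, L(A) is not empty.

No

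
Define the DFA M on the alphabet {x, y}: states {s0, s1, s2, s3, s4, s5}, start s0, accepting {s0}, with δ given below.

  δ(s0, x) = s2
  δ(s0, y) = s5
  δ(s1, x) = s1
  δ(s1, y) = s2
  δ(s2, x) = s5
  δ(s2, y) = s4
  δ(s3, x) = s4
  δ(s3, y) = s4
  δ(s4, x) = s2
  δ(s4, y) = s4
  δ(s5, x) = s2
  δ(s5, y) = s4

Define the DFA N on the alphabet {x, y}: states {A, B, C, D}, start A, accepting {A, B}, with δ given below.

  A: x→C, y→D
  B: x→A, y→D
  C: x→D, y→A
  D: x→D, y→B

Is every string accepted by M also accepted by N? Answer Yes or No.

Exploring the product automaton M × N from the start pair (s0, A), following both machines on each input symbol, reaches 9 state pairs: (s0, A), (s2, C), (s5, D), (s4, A), (s2, D), (s4, B), (s4, D), (s2, A), (s5, C).
M accepts in {s0} and N accepts in {A, B}. The reachable pairs whose M-component is accepting are (s0, A); in each of them the N-component is accepting too, so the product for L(M) \ L(N) (M-component accepting, N-component rejecting) has no reachable accepting pair and the difference is empty.
Hence every string in L(M) is also in L(N).

Yes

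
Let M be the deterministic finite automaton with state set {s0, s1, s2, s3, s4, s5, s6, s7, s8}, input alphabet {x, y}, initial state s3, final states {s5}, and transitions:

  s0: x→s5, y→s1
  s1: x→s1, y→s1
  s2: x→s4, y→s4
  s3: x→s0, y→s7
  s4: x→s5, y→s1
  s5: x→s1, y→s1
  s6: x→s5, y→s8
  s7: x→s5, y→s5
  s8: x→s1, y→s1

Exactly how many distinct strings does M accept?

The useful subgraph on states {s0, s3, s5, s7} is acyclic, so L(M) is finite; the longest accepting path visits 3 useful states, giving maximum string length 2.
Counting accepting paths from s3 by length: 3 of length 2. Total 3.

3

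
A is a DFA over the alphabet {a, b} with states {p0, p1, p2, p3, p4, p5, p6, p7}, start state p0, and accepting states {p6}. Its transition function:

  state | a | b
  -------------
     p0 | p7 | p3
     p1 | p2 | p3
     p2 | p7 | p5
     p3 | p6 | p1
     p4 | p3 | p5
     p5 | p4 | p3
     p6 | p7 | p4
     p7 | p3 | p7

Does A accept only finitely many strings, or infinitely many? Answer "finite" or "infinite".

infinite

State p3 is reachable from the start and can reach an accepting state, and it lies on the cycle p3 → p1 → p2 → p5 → p3.
Traversing that cycle any number of times yields accepted strings of unbounded length, so the language is infinite.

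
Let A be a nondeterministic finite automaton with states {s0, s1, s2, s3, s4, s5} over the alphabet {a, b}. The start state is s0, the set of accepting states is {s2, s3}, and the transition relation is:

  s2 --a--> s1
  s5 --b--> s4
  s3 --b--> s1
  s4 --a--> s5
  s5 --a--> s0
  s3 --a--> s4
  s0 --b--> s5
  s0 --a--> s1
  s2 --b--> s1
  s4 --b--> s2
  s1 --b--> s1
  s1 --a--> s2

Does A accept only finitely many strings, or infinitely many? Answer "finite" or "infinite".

State s1 is reachable from the start and can reach an accepting state, and it lies on the cycle s1 → s1.
Traversing that cycle any number of times yields accepted strings of unbounded length, so the language is infinite.

infinite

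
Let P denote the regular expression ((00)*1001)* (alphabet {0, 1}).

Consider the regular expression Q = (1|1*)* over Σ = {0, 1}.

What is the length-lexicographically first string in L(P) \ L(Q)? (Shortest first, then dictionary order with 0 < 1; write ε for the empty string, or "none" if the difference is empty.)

1001

The string 1001 is accepted by P but not by Q.
No shorter string lies in the difference, and 1001 is the lexicographically first length-4 string in L(P) \ L(Q).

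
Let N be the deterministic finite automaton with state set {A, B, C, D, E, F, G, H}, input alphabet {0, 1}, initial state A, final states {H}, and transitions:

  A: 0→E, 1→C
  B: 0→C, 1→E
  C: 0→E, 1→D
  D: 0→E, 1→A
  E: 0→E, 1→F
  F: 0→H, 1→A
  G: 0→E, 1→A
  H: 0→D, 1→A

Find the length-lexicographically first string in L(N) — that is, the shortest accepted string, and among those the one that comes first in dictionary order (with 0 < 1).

010

A breadth-first search from A reaches an accepting state first via the path A → E → F → H on input 010.
No string of length < 3 is accepted (BFS exhausts all shorter strings without reaching an accepting state), and 010 is the lexicographically least accepting string of length 3.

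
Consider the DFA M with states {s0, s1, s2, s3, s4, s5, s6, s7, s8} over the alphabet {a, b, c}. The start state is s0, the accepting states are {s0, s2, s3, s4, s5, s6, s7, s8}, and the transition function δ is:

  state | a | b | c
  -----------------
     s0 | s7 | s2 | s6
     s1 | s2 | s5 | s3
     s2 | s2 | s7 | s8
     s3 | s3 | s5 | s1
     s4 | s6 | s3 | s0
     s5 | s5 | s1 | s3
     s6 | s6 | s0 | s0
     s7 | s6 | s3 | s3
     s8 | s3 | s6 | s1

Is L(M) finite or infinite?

infinite

State s2 is reachable from the start and can reach an accepting state, and it lies on the cycle s2 → s8 → s1 → s2.
Traversing that cycle any number of times yields accepted strings of unbounded length, so the language is infinite.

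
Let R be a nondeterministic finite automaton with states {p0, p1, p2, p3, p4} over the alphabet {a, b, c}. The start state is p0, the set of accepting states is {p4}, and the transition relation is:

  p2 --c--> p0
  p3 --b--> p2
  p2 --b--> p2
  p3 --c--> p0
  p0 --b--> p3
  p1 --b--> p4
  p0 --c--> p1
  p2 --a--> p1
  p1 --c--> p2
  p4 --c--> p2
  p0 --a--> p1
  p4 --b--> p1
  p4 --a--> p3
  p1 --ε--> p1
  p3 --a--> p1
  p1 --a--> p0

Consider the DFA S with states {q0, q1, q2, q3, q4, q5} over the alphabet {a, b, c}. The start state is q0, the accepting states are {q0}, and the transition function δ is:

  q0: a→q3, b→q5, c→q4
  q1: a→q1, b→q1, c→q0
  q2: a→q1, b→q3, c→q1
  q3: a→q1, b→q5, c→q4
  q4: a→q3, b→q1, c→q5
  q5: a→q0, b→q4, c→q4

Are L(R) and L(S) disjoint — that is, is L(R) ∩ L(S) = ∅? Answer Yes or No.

Exploring the product automaton R × S from the start pair (p0, q0), following both machines on each input symbol, reaches 22 state pairs: (p0, q0), (p1, q3), (p3, q5), (p1, q4), (p0, q1), (p4, q5), (p2, q4), (p1, q0), (p0, q4), (p0, q3), (p4, q1), (p2, q5), (p1, q1), (p3, q1), (p3, q0), (p2, q1), (p0, q5), (p1, q5), (p2, q0), (p3, q4), (p4, q4), (p3, q3).
R accepts in {p4} and S accepts in {q0}; no reachable pair has both components accepting, so no string drives both machines to acceptance simultaneously and L(R) ∩ L(S) = ∅.
So no string is accepted by both, and the intersection is empty.

Yes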